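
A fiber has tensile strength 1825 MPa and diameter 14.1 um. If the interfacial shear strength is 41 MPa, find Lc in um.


Lc = sigma_f * d / (2 * tau_i) = 1825 * 14.1 / (2 * 41) = 313.8 um

313.8 um


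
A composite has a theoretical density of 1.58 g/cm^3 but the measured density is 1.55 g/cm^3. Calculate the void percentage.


Void% = (rho_theo - rho_actual)/rho_theo * 100 = (1.58 - 1.55)/1.58 * 100 = 1.9%

1.9%


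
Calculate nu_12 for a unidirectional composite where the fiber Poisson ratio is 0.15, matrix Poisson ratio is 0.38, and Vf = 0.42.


nu_12 = nu_f*Vf + nu_m*(1-Vf) = 0.15*0.42 + 0.38*0.58 = 0.2834

0.2834


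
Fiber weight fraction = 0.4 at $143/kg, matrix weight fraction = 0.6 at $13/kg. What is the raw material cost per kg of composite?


Cost = cost_f*Wf + cost_m*Wm = 143*0.4 + 13*0.6 = $65.0/kg

$65.0/kg


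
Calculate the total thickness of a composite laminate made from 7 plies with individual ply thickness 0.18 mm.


h = n * t_ply = 7 * 0.18 = 1.26 mm

1.26 mm


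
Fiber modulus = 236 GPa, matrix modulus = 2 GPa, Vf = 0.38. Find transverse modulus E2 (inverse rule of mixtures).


1/E2 = Vf/Ef + (1-Vf)/Em = 0.38/236 + 0.62/2
E2 = 3.21 GPa

3.21 GPa


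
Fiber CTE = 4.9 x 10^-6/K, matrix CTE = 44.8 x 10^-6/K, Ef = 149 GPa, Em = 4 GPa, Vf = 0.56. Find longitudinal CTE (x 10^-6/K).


E1 = Ef*Vf + Em*(1-Vf) = 85.2
alpha_1 = (alpha_f*Ef*Vf + alpha_m*Em*(1-Vf))/E1 = 5.72 x 10^-6/K

5.72 x 10^-6/K


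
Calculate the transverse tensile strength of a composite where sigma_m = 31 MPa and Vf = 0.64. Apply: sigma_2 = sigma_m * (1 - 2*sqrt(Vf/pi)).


factor = 1 - 2*sqrt(0.64/pi) = 0.0973
sigma_2 = 31 * 0.0973 = 3.02 MPa

3.02 MPa


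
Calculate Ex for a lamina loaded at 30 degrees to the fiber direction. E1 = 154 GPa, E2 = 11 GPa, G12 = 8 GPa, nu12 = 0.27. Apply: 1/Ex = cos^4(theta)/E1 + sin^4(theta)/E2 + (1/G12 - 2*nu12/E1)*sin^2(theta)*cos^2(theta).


cos^4(30) = 0.5625, sin^4(30) = 0.0625, sin^2(30)*cos^2(30) = 0.1875
1/G12 - 2*nu12/E1 = 1/8 - 2*0.27/154 = 0.121494 GPa^-1
1/Ex = 0.5625/154 + 0.0625/11 + 0.121494*0.1875 = 0.0321144 GPa^-1
Ex = 31.14 GPa

31.14 GPa


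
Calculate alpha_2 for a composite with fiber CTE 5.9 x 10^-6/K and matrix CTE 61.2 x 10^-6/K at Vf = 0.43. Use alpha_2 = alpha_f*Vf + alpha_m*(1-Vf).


alpha_2 = alpha_f*Vf + alpha_m*(1-Vf) = 5.9*0.43 + 61.2*0.57 = 37.4 x 10^-6/K

37.4 x 10^-6/K


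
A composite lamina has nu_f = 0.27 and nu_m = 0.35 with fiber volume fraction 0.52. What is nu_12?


nu_12 = nu_f*Vf + nu_m*(1-Vf) = 0.27*0.52 + 0.35*0.48 = 0.3084

0.3084


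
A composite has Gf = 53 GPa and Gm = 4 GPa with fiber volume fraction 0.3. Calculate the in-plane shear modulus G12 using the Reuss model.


1/G12 = Vf/Gf + (1-Vf)/Gm = 0.3/53 + 0.7/4
G12 = 5.54 GPa

5.54 GPa


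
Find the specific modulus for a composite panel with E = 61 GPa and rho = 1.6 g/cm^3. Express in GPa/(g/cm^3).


Specific stiffness = E/rho = 61/1.6 = 38.1 GPa/(g/cm^3)

38.1 GPa/(g/cm^3)


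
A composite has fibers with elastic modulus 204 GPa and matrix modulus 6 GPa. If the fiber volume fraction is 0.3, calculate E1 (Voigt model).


E1 = Ef*Vf + Em*(1-Vf) = 204*0.3 + 6*0.7 = 65.4 GPa

65.4 GPa


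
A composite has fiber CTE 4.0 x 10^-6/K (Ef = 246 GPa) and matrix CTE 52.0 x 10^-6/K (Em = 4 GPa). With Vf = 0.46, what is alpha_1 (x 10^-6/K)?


E1 = Ef*Vf + Em*(1-Vf) = 115.32
alpha_1 = (alpha_f*Ef*Vf + alpha_m*Em*(1-Vf))/E1 = 4.9 x 10^-6/K

4.9 x 10^-6/K


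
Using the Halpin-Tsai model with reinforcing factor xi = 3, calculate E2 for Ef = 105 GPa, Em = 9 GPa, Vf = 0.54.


eta = (Ef/Em - 1)/(Ef/Em + xi) = (11.6667 - 1)/(11.6667 + 3) = 0.7273
E2 = Em*(1+xi*eta*Vf)/(1-eta*Vf) = 32.28 GPa

32.28 GPa


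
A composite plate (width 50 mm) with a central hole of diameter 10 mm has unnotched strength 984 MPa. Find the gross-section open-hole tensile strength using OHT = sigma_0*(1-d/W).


OHT = sigma_0*(1-d/W) = 984*(1-10/50) = 787.2 MPa

787.2 MPa


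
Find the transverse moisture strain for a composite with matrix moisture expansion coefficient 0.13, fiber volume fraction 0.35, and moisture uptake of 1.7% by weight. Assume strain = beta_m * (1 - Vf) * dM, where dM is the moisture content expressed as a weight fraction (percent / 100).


dM = 1.7/100 = 0.017
strain = beta_m * (1-Vf) * dM = 0.13 * 0.65 * 0.017 = 0.0014365

0.0014365


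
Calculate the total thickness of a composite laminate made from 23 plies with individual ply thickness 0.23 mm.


h = n * t_ply = 23 * 0.23 = 5.29 mm

5.29 mm


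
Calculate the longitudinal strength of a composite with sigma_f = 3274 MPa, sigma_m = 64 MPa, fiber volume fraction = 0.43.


sigma_1 = sigma_f*Vf + sigma_m*(1-Vf) = 3274*0.43 + 64*0.57 = 1444.3 MPa

1444.3 MPa


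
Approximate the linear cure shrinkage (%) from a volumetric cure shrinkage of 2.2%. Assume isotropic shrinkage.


Linear shrinkage ≈ vol_shrink/3 = 2.2/3 = 0.733%

0.733%


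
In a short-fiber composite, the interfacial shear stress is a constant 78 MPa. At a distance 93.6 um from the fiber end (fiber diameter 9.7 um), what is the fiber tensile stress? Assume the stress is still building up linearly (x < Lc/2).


Force balance: sigma_f * (pi*d^2/4) = tau * (pi*d) * x  ->  sigma_f = 4 * tau * x / d
sigma_f = 4 * 78 * 93.6 / 9.7 = 3010.6 MPa

3010.6 MPa


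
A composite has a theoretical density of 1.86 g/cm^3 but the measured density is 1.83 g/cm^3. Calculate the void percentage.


Void% = (rho_theo - rho_actual)/rho_theo * 100 = (1.86 - 1.83)/1.86 * 100 = 1.61%

1.61%


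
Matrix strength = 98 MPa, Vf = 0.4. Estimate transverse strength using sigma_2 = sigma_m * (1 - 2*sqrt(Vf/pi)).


factor = 1 - 2*sqrt(0.4/pi) = 0.2864
sigma_2 = 98 * 0.2864 = 28.06 MPa

28.06 MPa


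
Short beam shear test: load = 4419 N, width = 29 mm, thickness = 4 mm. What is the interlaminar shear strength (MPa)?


ILSS = 3F/(4bh) = 3*4419/(4*29*4) = 28.57 MPa

28.57 MPa


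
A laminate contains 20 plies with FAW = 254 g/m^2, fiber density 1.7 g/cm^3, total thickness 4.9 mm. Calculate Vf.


Vf = n * FAW / (rho_f * h * 1000) = 20 * 254 / (1.7 * 4.9 * 1000) = 0.6098

0.6098


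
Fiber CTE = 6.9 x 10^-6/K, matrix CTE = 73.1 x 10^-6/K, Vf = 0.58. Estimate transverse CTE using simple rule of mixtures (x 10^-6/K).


alpha_2 = alpha_f*Vf + alpha_m*(1-Vf) = 6.9*0.58 + 73.1*0.42 = 34.7 x 10^-6/K

34.7 x 10^-6/K


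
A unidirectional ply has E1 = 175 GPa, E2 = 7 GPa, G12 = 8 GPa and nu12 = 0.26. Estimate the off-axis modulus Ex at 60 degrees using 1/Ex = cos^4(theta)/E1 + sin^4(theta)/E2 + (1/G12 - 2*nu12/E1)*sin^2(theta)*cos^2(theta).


cos^4(60) = 0.0625, sin^4(60) = 0.5625, sin^2(60)*cos^2(60) = 0.1875
1/G12 - 2*nu12/E1 = 1/8 - 2*0.26/175 = 0.122029 GPa^-1
1/Ex = 0.0625/175 + 0.5625/7 + 0.122029*0.1875 = 0.1035946 GPa^-1
Ex = 9.65 GPa

9.65 GPa


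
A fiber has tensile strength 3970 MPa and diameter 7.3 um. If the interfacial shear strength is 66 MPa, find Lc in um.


Lc = sigma_f * d / (2 * tau_i) = 3970 * 7.3 / (2 * 66) = 219.6 um

219.6 um


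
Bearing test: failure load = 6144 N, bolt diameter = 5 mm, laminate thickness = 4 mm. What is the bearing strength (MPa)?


sigma_br = F/(d*h) = 6144/(5*4) = 307.2 MPa

307.2 MPa


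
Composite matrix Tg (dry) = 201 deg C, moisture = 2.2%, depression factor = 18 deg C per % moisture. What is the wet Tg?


Tg_wet = Tg_dry - k*moisture = 201 - 18*2.2 = 161.4 deg C

161.4 deg C


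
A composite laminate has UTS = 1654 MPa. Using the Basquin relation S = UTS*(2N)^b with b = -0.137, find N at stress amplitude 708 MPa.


N = 0.5 * (S/UTS)^(1/b) = 0.5 * (708/1654)^(1/-0.137) = 244.7752 cycles

244.7752 cycles


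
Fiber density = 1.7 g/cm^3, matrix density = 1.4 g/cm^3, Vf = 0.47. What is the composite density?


rho_c = rho_f*Vf + rho_m*(1-Vf) = 1.7*0.47 + 1.4*0.53 = 1.541 g/cm^3

1.541 g/cm^3


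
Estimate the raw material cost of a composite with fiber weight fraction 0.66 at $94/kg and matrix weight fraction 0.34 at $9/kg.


Cost = cost_f*Wf + cost_m*Wm = 94*0.66 + 9*0.34 = $65.1/kg

$65.1/kg


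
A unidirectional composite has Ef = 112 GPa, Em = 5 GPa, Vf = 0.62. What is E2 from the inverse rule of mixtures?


1/E2 = Vf/Ef + (1-Vf)/Em = 0.62/112 + 0.38/5
E2 = 12.26 GPa

12.26 GPa


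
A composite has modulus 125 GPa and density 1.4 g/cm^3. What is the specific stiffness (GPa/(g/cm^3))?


Specific stiffness = E/rho = 125/1.4 = 89.3 GPa/(g/cm^3)

89.3 GPa/(g/cm^3)


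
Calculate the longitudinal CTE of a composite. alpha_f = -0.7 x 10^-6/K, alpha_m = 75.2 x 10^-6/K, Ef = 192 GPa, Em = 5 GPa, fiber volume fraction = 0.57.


E1 = Ef*Vf + Em*(1-Vf) = 111.59
alpha_1 = (alpha_f*Ef*Vf + alpha_m*Em*(1-Vf))/E1 = 0.76 x 10^-6/K

0.76 x 10^-6/K


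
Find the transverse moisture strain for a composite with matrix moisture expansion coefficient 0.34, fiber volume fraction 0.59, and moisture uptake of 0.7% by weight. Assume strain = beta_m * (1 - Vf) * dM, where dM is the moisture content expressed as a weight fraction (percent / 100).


dM = 0.7/100 = 0.007
strain = beta_m * (1-Vf) * dM = 0.34 * 0.41 * 0.007 = 0.0009758

0.0009758


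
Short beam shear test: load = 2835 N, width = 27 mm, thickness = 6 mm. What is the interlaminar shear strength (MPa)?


ILSS = 3F/(4bh) = 3*2835/(4*27*6) = 13.13 MPa

13.13 MPa


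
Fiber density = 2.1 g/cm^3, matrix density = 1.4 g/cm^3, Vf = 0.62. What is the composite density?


rho_c = rho_f*Vf + rho_m*(1-Vf) = 2.1*0.62 + 1.4*0.38 = 1.834 g/cm^3

1.834 g/cm^3


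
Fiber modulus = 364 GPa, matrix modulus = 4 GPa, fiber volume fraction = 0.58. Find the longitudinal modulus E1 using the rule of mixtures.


E1 = Ef*Vf + Em*(1-Vf) = 364*0.58 + 4*0.42 = 212.8 GPa

212.8 GPa


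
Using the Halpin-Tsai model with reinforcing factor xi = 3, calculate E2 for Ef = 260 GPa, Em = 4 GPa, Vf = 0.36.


eta = (Ef/Em - 1)/(Ef/Em + xi) = (65.0 - 1)/(65.0 + 3) = 0.9412
E2 = Em*(1+xi*eta*Vf)/(1-eta*Vf) = 12.2 GPa

12.2 GPa


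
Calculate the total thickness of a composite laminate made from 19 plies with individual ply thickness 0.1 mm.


h = n * t_ply = 19 * 0.1 = 1.9 mm

1.9 mm


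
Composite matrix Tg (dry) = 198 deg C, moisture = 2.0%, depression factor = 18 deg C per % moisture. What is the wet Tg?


Tg_wet = Tg_dry - k*moisture = 198 - 18*2.0 = 162.0 deg C

162.0 deg C


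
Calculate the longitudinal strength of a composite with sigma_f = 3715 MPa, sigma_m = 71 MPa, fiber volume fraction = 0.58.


sigma_1 = sigma_f*Vf + sigma_m*(1-Vf) = 3715*0.58 + 71*0.42 = 2184.5 MPa

2184.5 MPa


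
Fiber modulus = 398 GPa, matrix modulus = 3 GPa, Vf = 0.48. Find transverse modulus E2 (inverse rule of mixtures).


1/E2 = Vf/Ef + (1-Vf)/Em = 0.48/398 + 0.52/3
E2 = 5.73 GPa

5.73 GPa


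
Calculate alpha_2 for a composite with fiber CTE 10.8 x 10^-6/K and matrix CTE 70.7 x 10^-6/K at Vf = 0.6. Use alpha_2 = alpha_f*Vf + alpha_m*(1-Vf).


alpha_2 = alpha_f*Vf + alpha_m*(1-Vf) = 10.8*0.6 + 70.7*0.4 = 34.8 x 10^-6/K

34.8 x 10^-6/K


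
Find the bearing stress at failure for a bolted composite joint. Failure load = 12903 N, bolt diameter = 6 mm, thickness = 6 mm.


sigma_br = F/(d*h) = 12903/(6*6) = 358.4 MPa

358.4 MPa


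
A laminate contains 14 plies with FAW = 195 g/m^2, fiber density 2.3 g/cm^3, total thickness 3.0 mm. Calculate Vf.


Vf = n * FAW / (rho_f * h * 1000) = 14 * 195 / (2.3 * 3.0 * 1000) = 0.3957

0.3957


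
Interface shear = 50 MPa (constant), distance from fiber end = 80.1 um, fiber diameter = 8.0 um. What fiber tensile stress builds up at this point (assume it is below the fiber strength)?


Force balance: sigma_f * (pi*d^2/4) = tau * (pi*d) * x  ->  sigma_f = 4 * tau * x / d
sigma_f = 4 * 50 * 80.1 / 8.0 = 2002.5 MPa

2002.5 MPa


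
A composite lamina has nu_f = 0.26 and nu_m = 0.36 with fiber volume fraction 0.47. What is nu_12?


nu_12 = nu_f*Vf + nu_m*(1-Vf) = 0.26*0.47 + 0.36*0.53 = 0.313

0.313


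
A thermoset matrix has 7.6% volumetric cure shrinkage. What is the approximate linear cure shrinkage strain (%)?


Linear shrinkage ≈ vol_shrink/3 = 7.6/3 = 2.533%

2.533%


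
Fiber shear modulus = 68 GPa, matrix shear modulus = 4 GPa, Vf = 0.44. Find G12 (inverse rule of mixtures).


1/G12 = Vf/Gf + (1-Vf)/Gm = 0.44/68 + 0.56/4
G12 = 6.83 GPa

6.83 GPa


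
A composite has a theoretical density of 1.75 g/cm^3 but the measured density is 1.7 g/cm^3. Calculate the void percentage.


Void% = (rho_theo - rho_actual)/rho_theo * 100 = (1.75 - 1.7)/1.75 * 100 = 2.86%

2.86%


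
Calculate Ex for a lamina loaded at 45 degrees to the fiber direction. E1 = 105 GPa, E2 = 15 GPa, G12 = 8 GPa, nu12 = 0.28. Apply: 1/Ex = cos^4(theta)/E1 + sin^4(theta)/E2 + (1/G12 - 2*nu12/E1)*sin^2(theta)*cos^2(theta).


cos^4(45) = 0.25, sin^4(45) = 0.25, sin^2(45)*cos^2(45) = 0.25
1/G12 - 2*nu12/E1 = 1/8 - 2*0.28/105 = 0.119667 GPa^-1
1/Ex = 0.25/105 + 0.25/15 + 0.119667*0.25 = 0.0489643 GPa^-1
Ex = 20.42 GPa

20.42 GPa


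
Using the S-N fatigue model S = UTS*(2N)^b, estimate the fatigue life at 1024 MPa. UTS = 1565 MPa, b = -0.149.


N = 0.5 * (S/UTS)^(1/b) = 0.5 * (1024/1565)^(1/-0.149) = 8.6160 cycles

8.6160 cycles


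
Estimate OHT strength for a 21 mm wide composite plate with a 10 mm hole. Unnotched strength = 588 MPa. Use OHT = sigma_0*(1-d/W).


OHT = sigma_0*(1-d/W) = 588*(1-10/21) = 308.0 MPa

308.0 MPa


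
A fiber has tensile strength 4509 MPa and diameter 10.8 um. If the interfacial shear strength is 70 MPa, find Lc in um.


Lc = sigma_f * d / (2 * tau_i) = 4509 * 10.8 / (2 * 70) = 347.8 um

347.8 um


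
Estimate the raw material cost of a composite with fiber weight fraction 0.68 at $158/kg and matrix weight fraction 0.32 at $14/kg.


Cost = cost_f*Wf + cost_m*Wm = 158*0.68 + 14*0.32 = $111.92/kg

$111.92/kg


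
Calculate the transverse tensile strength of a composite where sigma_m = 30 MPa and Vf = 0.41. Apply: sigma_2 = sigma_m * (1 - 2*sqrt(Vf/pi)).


factor = 1 - 2*sqrt(0.41/pi) = 0.2775
sigma_2 = 30 * 0.2775 = 8.32 MPa

8.32 MPa


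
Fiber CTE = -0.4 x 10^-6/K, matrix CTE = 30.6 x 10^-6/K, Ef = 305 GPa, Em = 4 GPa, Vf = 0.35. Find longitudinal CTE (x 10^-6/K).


E1 = Ef*Vf + Em*(1-Vf) = 109.35
alpha_1 = (alpha_f*Ef*Vf + alpha_m*Em*(1-Vf))/E1 = 0.34 x 10^-6/K

0.34 x 10^-6/K


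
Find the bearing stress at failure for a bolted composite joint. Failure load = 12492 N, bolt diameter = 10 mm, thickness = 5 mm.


sigma_br = F/(d*h) = 12492/(10*5) = 249.8 MPa

249.8 MPa


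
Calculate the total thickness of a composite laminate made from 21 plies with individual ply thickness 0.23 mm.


h = n * t_ply = 21 * 0.23 = 4.83 mm

4.83 mm


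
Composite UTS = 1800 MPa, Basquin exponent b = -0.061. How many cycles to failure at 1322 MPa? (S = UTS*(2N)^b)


N = 0.5 * (S/UTS)^(1/b) = 0.5 * (1322/1800)^(1/-0.061) = 78.7706 cycles

78.7706 cycles


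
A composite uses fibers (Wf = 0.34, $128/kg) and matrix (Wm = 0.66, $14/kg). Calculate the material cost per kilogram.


Cost = cost_f*Wf + cost_m*Wm = 128*0.34 + 14*0.66 = $52.76/kg

$52.76/kg


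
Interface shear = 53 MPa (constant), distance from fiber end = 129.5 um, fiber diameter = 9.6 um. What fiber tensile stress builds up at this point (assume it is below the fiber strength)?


Force balance: sigma_f * (pi*d^2/4) = tau * (pi*d) * x  ->  sigma_f = 4 * tau * x / d
sigma_f = 4 * 53 * 129.5 / 9.6 = 2859.8 MPa

2859.8 MPa


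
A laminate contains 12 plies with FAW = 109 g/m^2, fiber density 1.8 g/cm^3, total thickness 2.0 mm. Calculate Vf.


Vf = n * FAW / (rho_f * h * 1000) = 12 * 109 / (1.8 * 2.0 * 1000) = 0.3633

0.3633


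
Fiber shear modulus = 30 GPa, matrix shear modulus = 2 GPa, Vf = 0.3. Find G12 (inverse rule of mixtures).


1/G12 = Vf/Gf + (1-Vf)/Gm = 0.3/30 + 0.7/2
G12 = 2.78 GPa

2.78 GPa


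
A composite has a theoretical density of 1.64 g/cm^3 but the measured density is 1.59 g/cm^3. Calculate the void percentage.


Void% = (rho_theo - rho_actual)/rho_theo * 100 = (1.64 - 1.59)/1.64 * 100 = 3.05%

3.05%


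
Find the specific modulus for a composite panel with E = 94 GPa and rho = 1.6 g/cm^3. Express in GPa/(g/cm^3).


Specific stiffness = E/rho = 94/1.6 = 58.8 GPa/(g/cm^3)

58.8 GPa/(g/cm^3)


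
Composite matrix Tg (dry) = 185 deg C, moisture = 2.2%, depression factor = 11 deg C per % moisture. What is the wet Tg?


Tg_wet = Tg_dry - k*moisture = 185 - 11*2.2 = 160.8 deg C

160.8 deg C


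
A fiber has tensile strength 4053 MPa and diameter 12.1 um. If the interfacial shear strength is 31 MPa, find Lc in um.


Lc = sigma_f * d / (2 * tau_i) = 4053 * 12.1 / (2 * 31) = 791.0 um

791.0 um


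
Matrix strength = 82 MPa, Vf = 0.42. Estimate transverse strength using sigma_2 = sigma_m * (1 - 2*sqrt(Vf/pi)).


factor = 1 - 2*sqrt(0.42/pi) = 0.2687
sigma_2 = 82 * 0.2687 = 22.04 MPa

22.04 MPa


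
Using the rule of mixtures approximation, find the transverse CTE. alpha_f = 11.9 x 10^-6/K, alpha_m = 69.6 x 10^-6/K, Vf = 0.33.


alpha_2 = alpha_f*Vf + alpha_m*(1-Vf) = 11.9*0.33 + 69.6*0.67 = 50.6 x 10^-6/K

50.6 x 10^-6/K


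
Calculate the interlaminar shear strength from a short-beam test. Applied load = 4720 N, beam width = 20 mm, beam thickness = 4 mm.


ILSS = 3F/(4bh) = 3*4720/(4*20*4) = 44.25 MPa

44.25 MPa


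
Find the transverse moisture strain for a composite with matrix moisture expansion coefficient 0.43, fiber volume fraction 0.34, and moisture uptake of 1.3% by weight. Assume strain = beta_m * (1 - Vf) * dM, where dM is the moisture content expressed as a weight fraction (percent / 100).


dM = 1.3/100 = 0.013
strain = beta_m * (1-Vf) * dM = 0.43 * 0.66 * 0.013 = 0.0036894

0.0036894


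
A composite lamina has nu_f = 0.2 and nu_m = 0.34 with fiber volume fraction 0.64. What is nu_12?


nu_12 = nu_f*Vf + nu_m*(1-Vf) = 0.2*0.64 + 0.34*0.36 = 0.2504

0.2504


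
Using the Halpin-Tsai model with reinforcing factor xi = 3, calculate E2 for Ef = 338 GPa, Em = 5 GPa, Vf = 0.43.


eta = (Ef/Em - 1)/(Ef/Em + xi) = (67.6 - 1)/(67.6 + 3) = 0.9433
E2 = Em*(1+xi*eta*Vf)/(1-eta*Vf) = 18.65 GPa

18.65 GPa


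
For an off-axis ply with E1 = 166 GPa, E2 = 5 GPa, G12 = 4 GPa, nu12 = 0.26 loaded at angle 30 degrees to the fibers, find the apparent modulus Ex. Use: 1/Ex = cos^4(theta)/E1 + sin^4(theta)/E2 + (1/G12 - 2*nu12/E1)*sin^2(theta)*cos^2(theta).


cos^4(30) = 0.5625, sin^4(30) = 0.0625, sin^2(30)*cos^2(30) = 0.1875
1/G12 - 2*nu12/E1 = 1/4 - 2*0.26/166 = 0.246867 GPa^-1
1/Ex = 0.5625/166 + 0.0625/5 + 0.246867*0.1875 = 0.0621762 GPa^-1
Ex = 16.08 GPa

16.08 GPa


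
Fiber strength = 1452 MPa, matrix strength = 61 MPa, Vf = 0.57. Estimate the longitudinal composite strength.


sigma_1 = sigma_f*Vf + sigma_m*(1-Vf) = 1452*0.57 + 61*0.43 = 853.9 MPa

853.9 MPa


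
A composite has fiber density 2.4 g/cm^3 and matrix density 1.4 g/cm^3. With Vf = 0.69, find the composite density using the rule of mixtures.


rho_c = rho_f*Vf + rho_m*(1-Vf) = 2.4*0.69 + 1.4*0.31 = 2.09 g/cm^3

2.09 g/cm^3


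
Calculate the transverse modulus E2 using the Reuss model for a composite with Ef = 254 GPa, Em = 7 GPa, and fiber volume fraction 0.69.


1/E2 = Vf/Ef + (1-Vf)/Em = 0.69/254 + 0.31/7
E2 = 21.28 GPa

21.28 GPa


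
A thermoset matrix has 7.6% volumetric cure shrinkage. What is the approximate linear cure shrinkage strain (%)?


Linear shrinkage ≈ vol_shrink/3 = 7.6/3 = 2.533%

2.533%


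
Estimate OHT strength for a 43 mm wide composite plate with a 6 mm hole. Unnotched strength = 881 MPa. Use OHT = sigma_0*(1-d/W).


OHT = sigma_0*(1-d/W) = 881*(1-6/43) = 758.1 MPa

758.1 MPa


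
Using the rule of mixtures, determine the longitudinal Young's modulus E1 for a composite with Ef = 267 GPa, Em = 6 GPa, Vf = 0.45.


E1 = Ef*Vf + Em*(1-Vf) = 267*0.45 + 6*0.55 = 123.45 GPa

123.45 GPa


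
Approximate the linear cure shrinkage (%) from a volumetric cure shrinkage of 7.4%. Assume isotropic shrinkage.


Linear shrinkage ≈ vol_shrink/3 = 7.4/3 = 2.467%

2.467%


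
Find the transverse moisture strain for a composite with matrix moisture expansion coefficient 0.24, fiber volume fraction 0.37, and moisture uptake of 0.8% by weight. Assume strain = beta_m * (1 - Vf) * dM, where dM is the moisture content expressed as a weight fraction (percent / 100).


dM = 0.8/100 = 0.008
strain = beta_m * (1-Vf) * dM = 0.24 * 0.63 * 0.008 = 0.0012096

0.0012096


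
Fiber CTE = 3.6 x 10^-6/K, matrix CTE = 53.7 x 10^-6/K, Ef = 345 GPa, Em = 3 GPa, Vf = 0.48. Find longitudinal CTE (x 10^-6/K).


E1 = Ef*Vf + Em*(1-Vf) = 167.16
alpha_1 = (alpha_f*Ef*Vf + alpha_m*Em*(1-Vf))/E1 = 4.07 x 10^-6/K

4.07 x 10^-6/K


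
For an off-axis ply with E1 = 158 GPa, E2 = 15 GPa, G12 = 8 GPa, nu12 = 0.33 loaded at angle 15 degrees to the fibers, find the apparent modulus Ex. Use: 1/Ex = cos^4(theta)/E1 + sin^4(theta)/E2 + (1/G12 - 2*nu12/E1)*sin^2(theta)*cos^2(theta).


cos^4(15) = 0.870513, sin^4(15) = 0.004487, sin^2(15)*cos^2(15) = 0.0625
1/G12 - 2*nu12/E1 = 1/8 - 2*0.33/158 = 0.120823 GPa^-1
1/Ex = 0.870513/158 + 0.004487/15 + 0.120823*0.0625 = 0.0133602 GPa^-1
Ex = 74.85 GPa

74.85 GPa


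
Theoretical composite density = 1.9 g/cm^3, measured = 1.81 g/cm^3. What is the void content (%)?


Void% = (rho_theo - rho_actual)/rho_theo * 100 = (1.9 - 1.81)/1.9 * 100 = 4.74%

4.74%


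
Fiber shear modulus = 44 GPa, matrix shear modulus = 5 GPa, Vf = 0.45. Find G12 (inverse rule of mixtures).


1/G12 = Vf/Gf + (1-Vf)/Gm = 0.45/44 + 0.55/5
G12 = 8.32 GPa

8.32 GPa


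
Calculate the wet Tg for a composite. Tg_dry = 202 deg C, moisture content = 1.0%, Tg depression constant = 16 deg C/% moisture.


Tg_wet = Tg_dry - k*moisture = 202 - 16*1.0 = 186.0 deg C

186.0 deg C


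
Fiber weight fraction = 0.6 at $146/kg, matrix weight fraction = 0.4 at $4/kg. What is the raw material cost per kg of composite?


Cost = cost_f*Wf + cost_m*Wm = 146*0.6 + 4*0.4 = $89.2/kg

$89.2/kg


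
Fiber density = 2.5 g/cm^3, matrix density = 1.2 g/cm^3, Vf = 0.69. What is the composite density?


rho_c = rho_f*Vf + rho_m*(1-Vf) = 2.5*0.69 + 1.2*0.31 = 2.097 g/cm^3

2.097 g/cm^3


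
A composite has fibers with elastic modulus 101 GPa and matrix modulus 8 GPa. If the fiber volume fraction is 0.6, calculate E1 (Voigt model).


E1 = Ef*Vf + Em*(1-Vf) = 101*0.6 + 8*0.4 = 63.8 GPa

63.8 GPa


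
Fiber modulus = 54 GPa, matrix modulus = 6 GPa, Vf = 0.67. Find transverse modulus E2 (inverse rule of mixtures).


1/E2 = Vf/Ef + (1-Vf)/Em = 0.67/54 + 0.33/6
E2 = 14.84 GPa

14.84 GPa


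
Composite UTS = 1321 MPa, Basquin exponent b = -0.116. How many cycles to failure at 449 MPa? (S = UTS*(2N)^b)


N = 0.5 * (S/UTS)^(1/b) = 0.5 * (449/1321)^(1/-0.116) = 5484.1843 cycles

5484.1843 cycles


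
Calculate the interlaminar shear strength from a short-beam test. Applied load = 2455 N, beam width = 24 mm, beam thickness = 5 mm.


ILSS = 3F/(4bh) = 3*2455/(4*24*5) = 15.34 MPa

15.34 MPa


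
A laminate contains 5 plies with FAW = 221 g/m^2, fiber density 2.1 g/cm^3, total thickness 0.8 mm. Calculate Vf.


Vf = n * FAW / (rho_f * h * 1000) = 5 * 221 / (2.1 * 0.8 * 1000) = 0.6577

0.6577


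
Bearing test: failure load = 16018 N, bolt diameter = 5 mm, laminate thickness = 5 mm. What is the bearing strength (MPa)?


sigma_br = F/(d*h) = 16018/(5*5) = 640.7 MPa

640.7 MPa


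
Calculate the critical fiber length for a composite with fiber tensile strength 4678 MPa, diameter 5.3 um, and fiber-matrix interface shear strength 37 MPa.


Lc = sigma_f * d / (2 * tau_i) = 4678 * 5.3 / (2 * 37) = 335.0 um

335.0 um


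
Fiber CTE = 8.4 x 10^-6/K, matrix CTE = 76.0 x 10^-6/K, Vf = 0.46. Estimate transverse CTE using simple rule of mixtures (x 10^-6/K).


alpha_2 = alpha_f*Vf + alpha_m*(1-Vf) = 8.4*0.46 + 76.0*0.54 = 44.9 x 10^-6/K

44.9 x 10^-6/K


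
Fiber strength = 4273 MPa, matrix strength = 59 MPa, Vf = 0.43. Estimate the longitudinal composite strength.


sigma_1 = sigma_f*Vf + sigma_m*(1-Vf) = 4273*0.43 + 59*0.57 = 1871.0 MPa

1871.0 MPa


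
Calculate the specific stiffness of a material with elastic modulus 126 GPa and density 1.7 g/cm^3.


Specific stiffness = E/rho = 126/1.7 = 74.1 GPa/(g/cm^3)

74.1 GPa/(g/cm^3)


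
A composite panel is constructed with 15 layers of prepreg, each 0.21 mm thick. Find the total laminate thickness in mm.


h = n * t_ply = 15 * 0.21 = 3.15 mm

3.15 mm


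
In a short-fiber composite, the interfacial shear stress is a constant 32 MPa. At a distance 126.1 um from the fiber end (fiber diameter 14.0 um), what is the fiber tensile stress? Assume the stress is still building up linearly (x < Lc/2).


Force balance: sigma_f * (pi*d^2/4) = tau * (pi*d) * x  ->  sigma_f = 4 * tau * x / d
sigma_f = 4 * 32 * 126.1 / 14.0 = 1152.9 MPa

1152.9 MPa


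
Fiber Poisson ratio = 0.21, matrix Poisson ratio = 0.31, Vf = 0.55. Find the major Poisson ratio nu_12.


nu_12 = nu_f*Vf + nu_m*(1-Vf) = 0.21*0.55 + 0.31*0.45 = 0.255

0.255


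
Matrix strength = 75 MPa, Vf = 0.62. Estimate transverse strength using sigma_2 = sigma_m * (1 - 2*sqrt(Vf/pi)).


factor = 1 - 2*sqrt(0.62/pi) = 0.1115
sigma_2 = 75 * 0.1115 = 8.36 MPa

8.36 MPa


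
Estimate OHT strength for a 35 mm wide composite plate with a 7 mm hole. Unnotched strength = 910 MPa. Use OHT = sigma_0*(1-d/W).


OHT = sigma_0*(1-d/W) = 910*(1-7/35) = 728.0 MPa

728.0 MPa


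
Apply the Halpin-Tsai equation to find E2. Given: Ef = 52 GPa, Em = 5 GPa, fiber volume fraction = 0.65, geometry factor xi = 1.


eta = (Ef/Em - 1)/(Ef/Em + xi) = (10.4 - 1)/(10.4 + 1) = 0.8246
E2 = Em*(1+xi*eta*Vf)/(1-eta*Vf) = 16.55 GPa

16.55 GPa


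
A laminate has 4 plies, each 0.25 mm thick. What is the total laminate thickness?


h = n * t_ply = 4 * 0.25 = 1.0 mm

1.0 mm


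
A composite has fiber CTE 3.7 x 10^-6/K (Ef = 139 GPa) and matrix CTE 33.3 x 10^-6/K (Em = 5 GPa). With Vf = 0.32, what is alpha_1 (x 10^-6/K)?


E1 = Ef*Vf + Em*(1-Vf) = 47.88
alpha_1 = (alpha_f*Ef*Vf + alpha_m*Em*(1-Vf))/E1 = 5.8 x 10^-6/K

5.8 x 10^-6/K


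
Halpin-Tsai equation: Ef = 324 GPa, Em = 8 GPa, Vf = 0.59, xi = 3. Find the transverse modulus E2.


eta = (Ef/Em - 1)/(Ef/Em + xi) = (40.5 - 1)/(40.5 + 3) = 0.908
E2 = Em*(1+xi*eta*Vf)/(1-eta*Vf) = 44.93 GPa

44.93 GPa


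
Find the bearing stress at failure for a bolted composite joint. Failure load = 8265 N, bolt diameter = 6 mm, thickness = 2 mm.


sigma_br = F/(d*h) = 8265/(6*2) = 688.8 MPa

688.8 MPa


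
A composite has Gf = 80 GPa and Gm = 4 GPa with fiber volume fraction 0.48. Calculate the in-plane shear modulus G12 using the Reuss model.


1/G12 = Vf/Gf + (1-Vf)/Gm = 0.48/80 + 0.52/4
G12 = 7.35 GPa

7.35 GPa


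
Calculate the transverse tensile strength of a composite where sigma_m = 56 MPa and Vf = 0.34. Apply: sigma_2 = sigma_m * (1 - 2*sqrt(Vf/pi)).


factor = 1 - 2*sqrt(0.34/pi) = 0.342
sigma_2 = 56 * 0.342 = 19.15 MPa

19.15 MPa


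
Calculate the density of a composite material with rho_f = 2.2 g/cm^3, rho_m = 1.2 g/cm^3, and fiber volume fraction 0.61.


rho_c = rho_f*Vf + rho_m*(1-Vf) = 2.2*0.61 + 1.2*0.39 = 1.81 g/cm^3

1.81 g/cm^3


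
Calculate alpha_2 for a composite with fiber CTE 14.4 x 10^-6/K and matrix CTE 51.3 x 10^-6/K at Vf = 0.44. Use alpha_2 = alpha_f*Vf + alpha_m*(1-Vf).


alpha_2 = alpha_f*Vf + alpha_m*(1-Vf) = 14.4*0.44 + 51.3*0.56 = 35.1 x 10^-6/K

35.1 x 10^-6/K


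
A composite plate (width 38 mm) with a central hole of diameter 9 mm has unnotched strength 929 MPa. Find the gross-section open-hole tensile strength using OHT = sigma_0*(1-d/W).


OHT = sigma_0*(1-d/W) = 929*(1-9/38) = 709.0 MPa

709.0 MPa


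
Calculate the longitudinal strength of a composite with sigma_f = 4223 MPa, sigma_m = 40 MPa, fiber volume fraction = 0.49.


sigma_1 = sigma_f*Vf + sigma_m*(1-Vf) = 4223*0.49 + 40*0.51 = 2089.7 MPa

2089.7 MPa


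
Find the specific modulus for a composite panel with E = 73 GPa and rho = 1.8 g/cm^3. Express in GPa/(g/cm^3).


Specific stiffness = E/rho = 73/1.8 = 40.6 GPa/(g/cm^3)

40.6 GPa/(g/cm^3)


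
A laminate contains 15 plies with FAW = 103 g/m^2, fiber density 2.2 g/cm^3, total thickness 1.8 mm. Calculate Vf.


Vf = n * FAW / (rho_f * h * 1000) = 15 * 103 / (2.2 * 1.8 * 1000) = 0.3902

0.3902


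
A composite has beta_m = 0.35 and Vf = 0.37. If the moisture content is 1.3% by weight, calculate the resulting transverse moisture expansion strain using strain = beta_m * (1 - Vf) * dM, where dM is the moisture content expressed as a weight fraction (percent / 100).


dM = 1.3/100 = 0.013
strain = beta_m * (1-Vf) * dM = 0.35 * 0.63 * 0.013 = 0.0028665

0.0028665


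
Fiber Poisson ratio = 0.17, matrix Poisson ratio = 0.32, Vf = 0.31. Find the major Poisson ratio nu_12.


nu_12 = nu_f*Vf + nu_m*(1-Vf) = 0.17*0.31 + 0.32*0.69 = 0.2735

0.2735


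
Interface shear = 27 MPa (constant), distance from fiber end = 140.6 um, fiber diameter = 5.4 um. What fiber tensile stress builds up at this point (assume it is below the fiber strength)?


Force balance: sigma_f * (pi*d^2/4) = tau * (pi*d) * x  ->  sigma_f = 4 * tau * x / d
sigma_f = 4 * 27 * 140.6 / 5.4 = 2812.0 MPa

2812.0 MPa


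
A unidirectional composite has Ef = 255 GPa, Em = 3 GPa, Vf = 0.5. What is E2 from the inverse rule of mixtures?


1/E2 = Vf/Ef + (1-Vf)/Em = 0.5/255 + 0.5/3
E2 = 5.93 GPa

5.93 GPa


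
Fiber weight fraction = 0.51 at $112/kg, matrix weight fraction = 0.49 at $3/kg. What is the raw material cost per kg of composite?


Cost = cost_f*Wf + cost_m*Wm = 112*0.51 + 3*0.49 = $58.59/kg

$58.59/kg


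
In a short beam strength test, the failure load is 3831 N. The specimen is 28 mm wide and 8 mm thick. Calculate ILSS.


ILSS = 3F/(4bh) = 3*3831/(4*28*8) = 12.83 MPa

12.83 MPa


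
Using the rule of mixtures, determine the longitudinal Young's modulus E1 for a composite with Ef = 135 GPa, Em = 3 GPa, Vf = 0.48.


E1 = Ef*Vf + Em*(1-Vf) = 135*0.48 + 3*0.52 = 66.36 GPa

66.36 GPa


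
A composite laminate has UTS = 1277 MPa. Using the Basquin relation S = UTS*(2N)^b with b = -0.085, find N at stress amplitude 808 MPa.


N = 0.5 * (S/UTS)^(1/b) = 0.5 * (808/1277)^(1/-0.085) = 109.0317 cycles

109.0317 cycles


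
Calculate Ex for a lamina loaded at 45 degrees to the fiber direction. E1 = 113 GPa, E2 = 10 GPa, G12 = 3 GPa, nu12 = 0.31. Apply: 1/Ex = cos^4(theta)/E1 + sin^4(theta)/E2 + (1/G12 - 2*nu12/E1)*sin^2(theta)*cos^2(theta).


cos^4(45) = 0.25, sin^4(45) = 0.25, sin^2(45)*cos^2(45) = 0.25
1/G12 - 2*nu12/E1 = 1/3 - 2*0.31/113 = 0.327847 GPa^-1
1/Ex = 0.25/113 + 0.25/10 + 0.327847*0.25 = 0.109174 GPa^-1
Ex = 9.16 GPa

9.16 GPa


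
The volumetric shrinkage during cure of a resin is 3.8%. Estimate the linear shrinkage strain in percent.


Linear shrinkage ≈ vol_shrink/3 = 3.8/3 = 1.267%

1.267%


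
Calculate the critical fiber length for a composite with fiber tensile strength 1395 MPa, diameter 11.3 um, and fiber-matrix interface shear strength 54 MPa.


Lc = sigma_f * d / (2 * tau_i) = 1395 * 11.3 / (2 * 54) = 146.0 um

146.0 um


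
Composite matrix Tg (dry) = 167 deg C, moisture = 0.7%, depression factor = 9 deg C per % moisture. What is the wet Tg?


Tg_wet = Tg_dry - k*moisture = 167 - 9*0.7 = 160.7 deg C

160.7 deg C


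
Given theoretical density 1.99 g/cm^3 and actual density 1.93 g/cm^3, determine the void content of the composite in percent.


Void% = (rho_theo - rho_actual)/rho_theo * 100 = (1.99 - 1.93)/1.99 * 100 = 3.02%

3.02%


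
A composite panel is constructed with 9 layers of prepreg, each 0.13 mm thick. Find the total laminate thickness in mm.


h = n * t_ply = 9 * 0.13 = 1.17 mm

1.17 mm


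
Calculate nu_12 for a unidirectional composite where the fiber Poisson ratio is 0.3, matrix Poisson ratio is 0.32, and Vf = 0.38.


nu_12 = nu_f*Vf + nu_m*(1-Vf) = 0.3*0.38 + 0.32*0.62 = 0.3124

0.3124


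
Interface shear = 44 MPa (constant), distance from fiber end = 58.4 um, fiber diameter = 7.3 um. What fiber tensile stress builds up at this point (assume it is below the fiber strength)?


Force balance: sigma_f * (pi*d^2/4) = tau * (pi*d) * x  ->  sigma_f = 4 * tau * x / d
sigma_f = 4 * 44 * 58.4 / 7.3 = 1408.0 MPa

1408.0 MPa


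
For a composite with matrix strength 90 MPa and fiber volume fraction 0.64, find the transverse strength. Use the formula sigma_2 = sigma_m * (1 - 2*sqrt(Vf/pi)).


factor = 1 - 2*sqrt(0.64/pi) = 0.0973
sigma_2 = 90 * 0.0973 = 8.76 MPa

8.76 MPa


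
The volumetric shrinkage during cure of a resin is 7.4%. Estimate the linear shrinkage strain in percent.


Linear shrinkage ≈ vol_shrink/3 = 7.4/3 = 2.467%

2.467%


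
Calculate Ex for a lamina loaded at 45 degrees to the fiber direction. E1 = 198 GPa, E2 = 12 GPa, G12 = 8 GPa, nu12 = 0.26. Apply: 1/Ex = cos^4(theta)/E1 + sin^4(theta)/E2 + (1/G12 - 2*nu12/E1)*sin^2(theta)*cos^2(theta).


cos^4(45) = 0.25, sin^4(45) = 0.25, sin^2(45)*cos^2(45) = 0.25
1/G12 - 2*nu12/E1 = 1/8 - 2*0.26/198 = 0.122374 GPa^-1
1/Ex = 0.25/198 + 0.25/12 + 0.122374*0.25 = 0.0526894 GPa^-1
Ex = 18.98 GPa

18.98 GPa


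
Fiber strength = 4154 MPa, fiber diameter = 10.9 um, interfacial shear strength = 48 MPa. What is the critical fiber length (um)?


Lc = sigma_f * d / (2 * tau_i) = 4154 * 10.9 / (2 * 48) = 471.7 um

471.7 um


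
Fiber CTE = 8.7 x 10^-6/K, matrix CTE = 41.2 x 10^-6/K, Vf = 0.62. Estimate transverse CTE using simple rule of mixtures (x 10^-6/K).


alpha_2 = alpha_f*Vf + alpha_m*(1-Vf) = 8.7*0.62 + 41.2*0.38 = 21.1 x 10^-6/K

21.1 x 10^-6/K


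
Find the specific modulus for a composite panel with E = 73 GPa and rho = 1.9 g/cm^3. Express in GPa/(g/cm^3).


Specific stiffness = E/rho = 73/1.9 = 38.4 GPa/(g/cm^3)

38.4 GPa/(g/cm^3)


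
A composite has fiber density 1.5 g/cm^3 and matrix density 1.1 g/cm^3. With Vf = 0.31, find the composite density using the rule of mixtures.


rho_c = rho_f*Vf + rho_m*(1-Vf) = 1.5*0.31 + 1.1*0.69 = 1.224 g/cm^3

1.224 g/cm^3


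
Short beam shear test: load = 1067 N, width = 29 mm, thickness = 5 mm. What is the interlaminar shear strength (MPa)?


ILSS = 3F/(4bh) = 3*1067/(4*29*5) = 5.52 MPa

5.52 MPa


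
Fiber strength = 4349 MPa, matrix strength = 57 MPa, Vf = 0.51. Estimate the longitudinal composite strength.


sigma_1 = sigma_f*Vf + sigma_m*(1-Vf) = 4349*0.51 + 57*0.49 = 2245.9 MPa

2245.9 MPa


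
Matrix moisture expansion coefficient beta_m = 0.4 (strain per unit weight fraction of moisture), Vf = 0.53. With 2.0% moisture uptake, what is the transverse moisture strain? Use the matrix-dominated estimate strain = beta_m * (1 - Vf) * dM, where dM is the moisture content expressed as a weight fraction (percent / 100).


dM = 2.0/100 = 0.02
strain = beta_m * (1-Vf) * dM = 0.4 * 0.47 * 0.02 = 0.00376

0.00376


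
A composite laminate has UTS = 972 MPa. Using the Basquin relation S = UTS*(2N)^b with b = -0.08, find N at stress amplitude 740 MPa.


N = 0.5 * (S/UTS)^(1/b) = 0.5 * (740/972)^(1/-0.08) = 15.1148 cycles

15.1148 cycles


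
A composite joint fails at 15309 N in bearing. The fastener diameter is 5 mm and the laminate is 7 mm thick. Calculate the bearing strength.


sigma_br = F/(d*h) = 15309/(5*7) = 437.4 MPa

437.4 MPa


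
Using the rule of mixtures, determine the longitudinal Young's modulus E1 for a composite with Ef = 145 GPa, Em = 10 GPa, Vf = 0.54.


E1 = Ef*Vf + Em*(1-Vf) = 145*0.54 + 10*0.46 = 82.9 GPa

82.9 GPa


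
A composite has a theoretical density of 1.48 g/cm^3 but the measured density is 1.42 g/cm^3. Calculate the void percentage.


Void% = (rho_theo - rho_actual)/rho_theo * 100 = (1.48 - 1.42)/1.48 * 100 = 4.05%

4.05%


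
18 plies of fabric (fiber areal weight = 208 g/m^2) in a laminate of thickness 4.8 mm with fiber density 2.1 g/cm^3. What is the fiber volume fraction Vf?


Vf = n * FAW / (rho_f * h * 1000) = 18 * 208 / (2.1 * 4.8 * 1000) = 0.3714

0.3714


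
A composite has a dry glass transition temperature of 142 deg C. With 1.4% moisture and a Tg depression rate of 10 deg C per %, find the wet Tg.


Tg_wet = Tg_dry - k*moisture = 142 - 10*1.4 = 128.0 deg C

128.0 deg C


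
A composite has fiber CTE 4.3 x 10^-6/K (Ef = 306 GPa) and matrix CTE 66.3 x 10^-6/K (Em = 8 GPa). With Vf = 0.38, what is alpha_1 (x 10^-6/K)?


E1 = Ef*Vf + Em*(1-Vf) = 121.24
alpha_1 = (alpha_f*Ef*Vf + alpha_m*Em*(1-Vf))/E1 = 6.84 x 10^-6/K

6.84 x 10^-6/K


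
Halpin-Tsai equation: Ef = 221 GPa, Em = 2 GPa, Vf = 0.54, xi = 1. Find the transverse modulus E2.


eta = (Ef/Em - 1)/(Ef/Em + xi) = (110.5 - 1)/(110.5 + 1) = 0.9821
E2 = Em*(1+xi*eta*Vf)/(1-eta*Vf) = 6.52 GPa

6.52 GPa


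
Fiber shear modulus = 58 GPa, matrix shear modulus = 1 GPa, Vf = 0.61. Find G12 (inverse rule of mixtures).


1/G12 = Vf/Gf + (1-Vf)/Gm = 0.61/58 + 0.39/1
G12 = 2.5 GPa

2.5 GPa


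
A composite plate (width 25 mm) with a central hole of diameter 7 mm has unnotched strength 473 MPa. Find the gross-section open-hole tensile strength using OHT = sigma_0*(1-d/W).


OHT = sigma_0*(1-d/W) = 473*(1-7/25) = 340.6 MPa

340.6 MPa


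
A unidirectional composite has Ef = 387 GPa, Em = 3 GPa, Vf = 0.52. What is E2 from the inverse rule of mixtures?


1/E2 = Vf/Ef + (1-Vf)/Em = 0.52/387 + 0.48/3
E2 = 6.2 GPa

6.2 GPa


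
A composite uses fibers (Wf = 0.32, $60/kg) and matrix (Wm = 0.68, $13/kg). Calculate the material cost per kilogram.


Cost = cost_f*Wf + cost_m*Wm = 60*0.32 + 13*0.68 = $28.04/kg

$28.04/kg


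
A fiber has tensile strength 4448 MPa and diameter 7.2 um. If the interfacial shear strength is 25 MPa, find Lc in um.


Lc = sigma_f * d / (2 * tau_i) = 4448 * 7.2 / (2 * 25) = 640.5 um

640.5 um


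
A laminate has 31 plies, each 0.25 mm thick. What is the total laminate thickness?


h = n * t_ply = 31 * 0.25 = 7.75 mm

7.75 mm


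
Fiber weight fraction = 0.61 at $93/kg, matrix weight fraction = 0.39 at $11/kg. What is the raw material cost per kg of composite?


Cost = cost_f*Wf + cost_m*Wm = 93*0.61 + 11*0.39 = $61.02/kg

$61.02/kg


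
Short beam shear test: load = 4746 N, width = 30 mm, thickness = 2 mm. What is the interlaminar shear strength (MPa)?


ILSS = 3F/(4bh) = 3*4746/(4*30*2) = 59.33 MPa

59.33 MPa


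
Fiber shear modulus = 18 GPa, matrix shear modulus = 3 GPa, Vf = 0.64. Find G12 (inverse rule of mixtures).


1/G12 = Vf/Gf + (1-Vf)/Gm = 0.64/18 + 0.36/3
G12 = 6.43 GPa

6.43 GPa


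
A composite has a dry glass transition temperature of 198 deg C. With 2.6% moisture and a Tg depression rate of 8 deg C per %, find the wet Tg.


Tg_wet = Tg_dry - k*moisture = 198 - 8*2.6 = 177.2 deg C

177.2 deg C


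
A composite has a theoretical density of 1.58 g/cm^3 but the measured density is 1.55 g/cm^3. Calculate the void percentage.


Void% = (rho_theo - rho_actual)/rho_theo * 100 = (1.58 - 1.55)/1.58 * 100 = 1.9%

1.9%


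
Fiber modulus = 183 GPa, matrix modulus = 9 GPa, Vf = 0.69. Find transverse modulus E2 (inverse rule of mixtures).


1/E2 = Vf/Ef + (1-Vf)/Em = 0.69/183 + 0.31/9
E2 = 26.17 GPa

26.17 GPa


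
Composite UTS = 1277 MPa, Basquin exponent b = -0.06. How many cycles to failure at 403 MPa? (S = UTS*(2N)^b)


N = 0.5 * (S/UTS)^(1/b) = 0.5 * (403/1277)^(1/-0.06) = 1.1145e+08 cycles

1.1145e+08 cycles


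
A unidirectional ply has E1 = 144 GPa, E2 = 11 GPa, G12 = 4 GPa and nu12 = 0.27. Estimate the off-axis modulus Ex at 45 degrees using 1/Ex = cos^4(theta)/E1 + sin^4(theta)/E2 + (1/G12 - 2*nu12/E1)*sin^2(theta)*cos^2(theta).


cos^4(45) = 0.25, sin^4(45) = 0.25, sin^2(45)*cos^2(45) = 0.25
1/G12 - 2*nu12/E1 = 1/4 - 2*0.27/144 = 0.24625 GPa^-1
1/Ex = 0.25/144 + 0.25/11 + 0.24625*0.25 = 0.0860259 GPa^-1
Ex = 11.62 GPa

11.62 GPa
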